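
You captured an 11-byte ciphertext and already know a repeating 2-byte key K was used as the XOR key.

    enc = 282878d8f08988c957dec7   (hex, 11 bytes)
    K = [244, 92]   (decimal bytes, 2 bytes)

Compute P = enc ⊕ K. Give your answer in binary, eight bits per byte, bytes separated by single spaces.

The 2-byte key repeats, so the effective keystream is f4 5c f4 5c f4 5c f4 5c f4 5c f4.
byte 0:  40 xor 244 = 220
byte 1:  40 xor  92 = 116
byte 2: 120 xor 244 = 140
byte 3: 216 xor  92 = 132
byte 4: 240 xor 244 =   4
byte 5: 137 xor  92 = 213
byte 6: 136 xor 244 = 124
byte 7: 201 xor  92 = 149
byte 8:  87 xor 244 = 163
byte 9: 222 xor  92 = 130
byte 10: 199 xor 244 =  51

11011100 01110100 10001100 10000100 00000100 11010101 01111100 10010101 10100011 10000010 00110011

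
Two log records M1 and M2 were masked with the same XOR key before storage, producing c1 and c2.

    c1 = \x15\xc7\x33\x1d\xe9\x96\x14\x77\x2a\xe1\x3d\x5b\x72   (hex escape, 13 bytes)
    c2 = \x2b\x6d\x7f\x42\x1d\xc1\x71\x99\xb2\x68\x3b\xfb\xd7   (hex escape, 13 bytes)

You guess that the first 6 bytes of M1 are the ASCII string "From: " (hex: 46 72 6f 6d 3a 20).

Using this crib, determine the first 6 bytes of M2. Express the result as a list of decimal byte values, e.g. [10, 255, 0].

[120, 216, 35, 50, 206, 119]

First, c1 ⊕ c2 = (M1 ⊕ K) ⊕ (M2 ⊕ K) = M1 ⊕ M2, so the key drops out. Then M2 = (M1 ⊕ M2) ⊕ M1 over the first 6 bytes.
byte 0: (15 ^ 2b) ^ 46 = 3e ^ 46 = 78
byte 1: (c7 ^ 6d) ^ 72 = aa ^ 72 = d8
byte 2: (33 ^ 7f) ^ 6f = 4c ^ 6f = 23
byte 3: (1d ^ 42) ^ 6d = 5f ^ 6d = 32
byte 4: (e9 ^ 1d) ^ 3a = f4 ^ 3a = ce
byte 5: (96 ^ c1) ^ 20 = 57 ^ 20 = 77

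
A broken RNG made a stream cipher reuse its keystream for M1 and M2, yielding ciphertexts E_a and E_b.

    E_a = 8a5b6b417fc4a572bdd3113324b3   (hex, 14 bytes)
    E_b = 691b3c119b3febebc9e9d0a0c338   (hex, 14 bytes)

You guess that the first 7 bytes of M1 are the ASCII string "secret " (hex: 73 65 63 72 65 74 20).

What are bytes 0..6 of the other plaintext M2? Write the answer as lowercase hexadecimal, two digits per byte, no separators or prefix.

First, E_a ⊕ E_b = (M1 ⊕ K) ⊕ (M2 ⊕ K) = M1 ⊕ M2, so the key drops out. Then M2 = (M1 ⊕ M2) ⊕ M1 over the first 7 bytes.
byte 0: (8a ⊕ 69) ⊕ 73 = e3 ⊕ 73 = 90
byte 1: (5b ⊕ 1b) ⊕ 65 = 40 ⊕ 65 = 25
byte 2: (6b ⊕ 3c) ⊕ 63 = 57 ⊕ 63 = 34
byte 3: (41 ⊕ 11) ⊕ 72 = 50 ⊕ 72 = 22
byte 4: (7f ⊕ 9b) ⊕ 65 = e4 ⊕ 65 = 81
byte 5: (c4 ⊕ 3f) ⊕ 74 = fb ⊕ 74 = 8f
byte 6: (a5 ⊕ eb) ⊕ 20 = 4e ⊕ 20 = 6e

90253422818f6e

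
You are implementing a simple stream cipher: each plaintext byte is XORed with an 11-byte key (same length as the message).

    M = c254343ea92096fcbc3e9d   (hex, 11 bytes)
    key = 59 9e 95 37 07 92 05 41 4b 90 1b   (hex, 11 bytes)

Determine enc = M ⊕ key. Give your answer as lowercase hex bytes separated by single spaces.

9b ca a1 09 ae b2 93 bd f7 ae 86

XOR is its own inverse, so applying the key byte-wise gives the result directly.
194 ^  89 = 155
 84 ^ 158 = 202
 52 ^ 149 = 161
 62 ^  55 =   9
169 ^   7 = 174
 32 ^ 146 = 178
150 ^   5 = 147
252 ^  65 = 189
188 ^  75 = 247
 62 ^ 144 = 174
157 ^  27 = 134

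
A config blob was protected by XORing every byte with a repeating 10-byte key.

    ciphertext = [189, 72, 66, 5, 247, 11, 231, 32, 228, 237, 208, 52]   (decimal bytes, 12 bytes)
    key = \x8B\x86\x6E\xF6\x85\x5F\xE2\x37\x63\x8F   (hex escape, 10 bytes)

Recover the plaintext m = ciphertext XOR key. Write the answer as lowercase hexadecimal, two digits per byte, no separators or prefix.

The 10-byte key repeats, so the effective keystream is 8b 86 6e f6 85 5f e2 37 63 8f 8b 86.
byte 0: 10111101 ^ 10001011 = 00110110
byte 1: 01001000 ^ 10000110 = 11001110
byte 2: 01000010 ^ 01101110 = 00101100
byte 3: 00000101 ^ 11110110 = 11110011
byte 4: 11110111 ^ 10000101 = 01110010
byte 5: 00001011 ^ 01011111 = 01010100
byte 6: 11100111 ^ 11100010 = 00000101
byte 7: 00100000 ^ 00110111 = 00010111
byte 8: 11100100 ^ 01100011 = 10000111
byte 9: 11101101 ^ 10001111 = 01100010
byte 10: 11010000 ^ 10001011 = 01011011
byte 11: 00110100 ^ 10000110 = 10110010

36ce2cf37254051787625bb2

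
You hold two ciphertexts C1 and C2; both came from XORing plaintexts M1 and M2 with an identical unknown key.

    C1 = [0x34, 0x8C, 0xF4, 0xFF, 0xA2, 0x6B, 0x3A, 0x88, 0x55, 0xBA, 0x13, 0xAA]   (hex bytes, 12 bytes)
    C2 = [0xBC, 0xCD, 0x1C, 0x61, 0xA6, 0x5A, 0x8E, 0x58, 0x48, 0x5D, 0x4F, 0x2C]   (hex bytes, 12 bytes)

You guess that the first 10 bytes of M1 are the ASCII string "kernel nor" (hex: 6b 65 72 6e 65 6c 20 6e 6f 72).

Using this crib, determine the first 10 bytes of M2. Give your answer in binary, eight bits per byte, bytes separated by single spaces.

First, C1 ⊕ C2 = (M1 ⊕ K) ⊕ (M2 ⊕ K) = M1 ⊕ M2, so the key drops out. Then M2 = (M1 ⊕ M2) ⊕ M1 over the first 10 bytes.
byte 0: (34 ^ bc) ^ 6b = 88 ^ 6b = e3
byte 1: (8c ^ cd) ^ 65 = 41 ^ 65 = 24
byte 2: (f4 ^ 1c) ^ 72 = e8 ^ 72 = 9a
byte 3: (ff ^ 61) ^ 6e = 9e ^ 6e = f0
byte 4: (a2 ^ a6) ^ 65 = 04 ^ 65 = 61
byte 5: (6b ^ 5a) ^ 6c = 31 ^ 6c = 5d
byte 6: (3a ^ 8e) ^ 20 = b4 ^ 20 = 94
byte 7: (88 ^ 58) ^ 6e = d0 ^ 6e = be
byte 8: (55 ^ 48) ^ 6f = 1d ^ 6f = 72
byte 9: (ba ^ 5d) ^ 72 = e7 ^ 72 = 95

11100011 00100100 10011010 11110000 01100001 01011101 10010100 10111110 01110010 10010101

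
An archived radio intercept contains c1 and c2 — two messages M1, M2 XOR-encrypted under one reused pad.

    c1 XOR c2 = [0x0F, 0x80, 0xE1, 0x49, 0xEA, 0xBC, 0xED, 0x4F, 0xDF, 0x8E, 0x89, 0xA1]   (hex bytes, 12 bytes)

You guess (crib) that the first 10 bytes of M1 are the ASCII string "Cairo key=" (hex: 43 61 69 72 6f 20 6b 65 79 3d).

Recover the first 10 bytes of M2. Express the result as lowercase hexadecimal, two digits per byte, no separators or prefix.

4ce1883b859c862aa6b3

Since c1 ⊕ c2 = M1 ⊕ M2, XORing with the guessed M1 bytes yields the corresponding M2 bytes: M2 = (c1 ⊕ c2) ⊕ M1.
00001111 xor 01000011 = 01001100
10000000 xor 01100001 = 11100001
11100001 xor 01101001 = 10001000
01001001 xor 01110010 = 00111011
11101010 xor 01101111 = 10000101
10111100 xor 00100000 = 10011100
11101101 xor 01101011 = 10000110
01001111 xor 01100101 = 00101010
11011111 xor 01111001 = 10100110
10001110 xor 00111101 = 10110011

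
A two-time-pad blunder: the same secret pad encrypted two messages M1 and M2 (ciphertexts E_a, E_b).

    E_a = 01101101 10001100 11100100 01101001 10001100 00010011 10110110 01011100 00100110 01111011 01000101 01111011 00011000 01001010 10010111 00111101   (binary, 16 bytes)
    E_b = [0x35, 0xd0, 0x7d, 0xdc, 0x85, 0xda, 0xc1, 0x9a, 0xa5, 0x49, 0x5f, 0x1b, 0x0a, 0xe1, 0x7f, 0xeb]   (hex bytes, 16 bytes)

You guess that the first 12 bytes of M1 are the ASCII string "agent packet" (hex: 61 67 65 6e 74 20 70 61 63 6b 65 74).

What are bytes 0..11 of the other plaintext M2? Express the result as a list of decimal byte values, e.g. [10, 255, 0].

[57, 59, 252, 219, 125, 233, 7, 167, 224, 89, 127, 20]

First, E_a ⊕ E_b = (M1 ⊕ K) ⊕ (M2 ⊕ K) = M1 ⊕ M2, so the key drops out. Then M2 = (M1 ⊕ M2) ⊕ M1 over the first 12 bytes.
byte 0: (6d xor 35) xor 61 = 58 xor 61 = 39
byte 1: (8c xor d0) xor 67 = 5c xor 67 = 3b
byte 2: (e4 xor 7d) xor 65 = 99 xor 65 = fc
byte 3: (69 xor dc) xor 6e = b5 xor 6e = db
byte 4: (8c xor 85) xor 74 = 09 xor 74 = 7d
byte 5: (13 xor da) xor 20 = c9 xor 20 = e9
byte 6: (b6 xor c1) xor 70 = 77 xor 70 = 07
byte 7: (5c xor 9a) xor 61 = c6 xor 61 = a7
byte 8: (26 xor a5) xor 63 = 83 xor 63 = e0
byte 9: (7b xor 49) xor 6b = 32 xor 6b = 59
byte 10: (45 xor 5f) xor 65 = 1a xor 65 = 7f
byte 11: (7b xor 1b) xor 74 = 60 xor 74 = 14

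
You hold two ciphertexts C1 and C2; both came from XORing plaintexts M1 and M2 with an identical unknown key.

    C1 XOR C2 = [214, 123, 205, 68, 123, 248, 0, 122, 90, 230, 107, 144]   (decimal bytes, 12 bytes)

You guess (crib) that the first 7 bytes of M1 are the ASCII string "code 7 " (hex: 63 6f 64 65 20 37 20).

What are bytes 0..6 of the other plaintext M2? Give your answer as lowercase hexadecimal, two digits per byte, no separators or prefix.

Since C1 ⊕ C2 = M1 ⊕ M2, XORing with the guessed M1 bytes yields the corresponding M2 bytes: M2 = (C1 ⊕ C2) ⊕ M1.
d6 ^ 63 = b5
7b ^ 6f = 14
cd ^ 64 = a9
44 ^ 65 = 21
7b ^ 20 = 5b
f8 ^ 37 = cf
00 ^ 20 = 20

b514a9215bcf20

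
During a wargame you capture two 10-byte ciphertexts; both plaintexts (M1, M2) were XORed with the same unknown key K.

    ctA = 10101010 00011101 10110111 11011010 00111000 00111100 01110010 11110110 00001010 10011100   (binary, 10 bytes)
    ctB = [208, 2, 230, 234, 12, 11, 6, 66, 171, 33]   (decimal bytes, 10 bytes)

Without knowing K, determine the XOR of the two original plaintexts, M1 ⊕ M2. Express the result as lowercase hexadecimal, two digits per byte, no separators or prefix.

7a1f5130343774b4a1bd

ctA ⊕ ctB = (M1 ⊕ K) ⊕ (M2 ⊕ K) = M1 ⊕ M2 — the shared key cancels under XOR.
aa ^ d0 = 7a
1d ^ 02 = 1f
b7 ^ e6 = 51
da ^ ea = 30
38 ^ 0c = 34
3c ^ 0b = 37
72 ^ 06 = 74
f6 ^ 42 = b4
0a ^ ab = a1
9c ^ 21 = bd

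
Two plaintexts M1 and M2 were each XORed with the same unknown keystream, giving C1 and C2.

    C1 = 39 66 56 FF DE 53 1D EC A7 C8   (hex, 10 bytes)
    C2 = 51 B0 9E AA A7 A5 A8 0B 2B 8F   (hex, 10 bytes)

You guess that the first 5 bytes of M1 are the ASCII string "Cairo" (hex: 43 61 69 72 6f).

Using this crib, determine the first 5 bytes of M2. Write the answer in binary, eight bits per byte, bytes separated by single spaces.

First, C1 ⊕ C2 = (M1 ⊕ K) ⊕ (M2 ⊕ K) = M1 ⊕ M2, so the key drops out. Then M2 = (M1 ⊕ M2) ⊕ M1 over the first 5 bytes.
byte 0: (39 XOR 51) XOR 43 = 68 XOR 43 = 2b
byte 1: (66 XOR b0) XOR 61 = d6 XOR 61 = b7
byte 2: (56 XOR 9e) XOR 69 = c8 XOR 69 = a1
byte 3: (ff XOR aa) XOR 72 = 55 XOR 72 = 27
byte 4: (de XOR a7) XOR 6f = 79 XOR 6f = 16

00101011 10110111 10100001 00100111 00010110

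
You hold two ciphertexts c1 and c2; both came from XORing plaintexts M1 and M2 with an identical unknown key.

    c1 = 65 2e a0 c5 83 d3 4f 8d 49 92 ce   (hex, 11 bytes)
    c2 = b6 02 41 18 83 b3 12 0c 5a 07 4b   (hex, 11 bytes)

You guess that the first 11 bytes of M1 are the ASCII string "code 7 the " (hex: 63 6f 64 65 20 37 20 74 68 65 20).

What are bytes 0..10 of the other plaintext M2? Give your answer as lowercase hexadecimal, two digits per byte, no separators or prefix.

First, c1 ⊕ c2 = (M1 ⊕ K) ⊕ (M2 ⊕ K) = M1 ⊕ M2, so the key drops out. Then M2 = (M1 ⊕ M2) ⊕ M1 over the first 11 bytes.
byte 0: (65 ⊕ b6) ⊕ 63 = d3 ⊕ 63 = b0
byte 1: (2e ⊕ 02) ⊕ 6f = 2c ⊕ 6f = 43
byte 2: (a0 ⊕ 41) ⊕ 64 = e1 ⊕ 64 = 85
byte 3: (c5 ⊕ 18) ⊕ 65 = dd ⊕ 65 = b8
byte 4: (83 ⊕ 83) ⊕ 20 = 00 ⊕ 20 = 20
byte 5: (d3 ⊕ b3) ⊕ 37 = 60 ⊕ 37 = 57
byte 6: (4f ⊕ 12) ⊕ 20 = 5d ⊕ 20 = 7d
byte 7: (8d ⊕ 0c) ⊕ 74 = 81 ⊕ 74 = f5
byte 8: (49 ⊕ 5a) ⊕ 68 = 13 ⊕ 68 = 7b
byte 9: (92 ⊕ 07) ⊕ 65 = 95 ⊕ 65 = f0
byte 10: (ce ⊕ 4b) ⊕ 20 = 85 ⊕ 20 = a5

b04385b820577df57bf0a5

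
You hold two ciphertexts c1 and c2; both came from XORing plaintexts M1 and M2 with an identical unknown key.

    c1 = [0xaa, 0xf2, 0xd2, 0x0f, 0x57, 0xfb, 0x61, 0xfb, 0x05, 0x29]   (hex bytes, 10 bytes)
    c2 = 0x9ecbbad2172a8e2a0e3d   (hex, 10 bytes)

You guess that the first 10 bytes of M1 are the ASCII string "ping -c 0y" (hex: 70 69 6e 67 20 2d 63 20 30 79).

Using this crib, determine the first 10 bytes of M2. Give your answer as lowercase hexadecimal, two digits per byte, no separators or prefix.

445006ba60fc8cf13b6d

First, c1 ⊕ c2 = (M1 ⊕ K) ⊕ (M2 ⊕ K) = M1 ⊕ M2, so the key drops out. Then M2 = (M1 ⊕ M2) ⊕ M1 over the first 10 bytes.
byte 0: (aa ^ 9e) ^ 70 = 34 ^ 70 = 44
byte 1: (f2 ^ cb) ^ 69 = 39 ^ 69 = 50
byte 2: (d2 ^ ba) ^ 6e = 68 ^ 6e = 06
byte 3: (0f ^ d2) ^ 67 = dd ^ 67 = ba
byte 4: (57 ^ 17) ^ 20 = 40 ^ 20 = 60
byte 5: (fb ^ 2a) ^ 2d = d1 ^ 2d = fc
byte 6: (61 ^ 8e) ^ 63 = ef ^ 63 = 8c
byte 7: (fb ^ 2a) ^ 20 = d1 ^ 20 = f1
byte 8: (05 ^ 0e) ^ 30 = 0b ^ 30 = 3b
byte 9: (29 ^ 3d) ^ 79 = 14 ^ 79 = 6d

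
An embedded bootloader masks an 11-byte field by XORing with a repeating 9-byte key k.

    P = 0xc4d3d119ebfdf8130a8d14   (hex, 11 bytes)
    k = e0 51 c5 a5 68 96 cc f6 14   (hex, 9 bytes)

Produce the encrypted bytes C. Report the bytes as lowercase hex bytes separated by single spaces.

24 82 14 bc 83 6b 34 e5 1e 6d 45

The 9-byte key repeats, so the effective keystream is e0 51 c5 a5 68 96 cc f6 14 e0 51.
byte 0: c4 ^ e0 = 24
byte 1: d3 ^ 51 = 82
byte 2: d1 ^ c5 = 14
byte 3: 19 ^ a5 = bc
byte 4: eb ^ 68 = 83
byte 5: fd ^ 96 = 6b
byte 6: f8 ^ cc = 34
byte 7: 13 ^ f6 = e5
byte 8: 0a ^ 14 = 1e
byte 9: 8d ^ e0 = 6d
byte 10: 14 ^ 51 = 45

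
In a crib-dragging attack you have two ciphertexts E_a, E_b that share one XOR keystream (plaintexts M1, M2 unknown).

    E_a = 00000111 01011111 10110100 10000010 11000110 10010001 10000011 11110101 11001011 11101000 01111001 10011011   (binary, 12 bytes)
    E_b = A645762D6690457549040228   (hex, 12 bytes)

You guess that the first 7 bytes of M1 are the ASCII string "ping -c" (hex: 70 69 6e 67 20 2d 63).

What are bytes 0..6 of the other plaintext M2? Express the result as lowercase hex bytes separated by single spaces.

d1 73 ac c8 80 2c a5

First, E_a ⊕ E_b = (M1 ⊕ K) ⊕ (M2 ⊕ K) = M1 ⊕ M2, so the key drops out. Then M2 = (M1 ⊕ M2) ⊕ M1 over the first 7 bytes.
byte 0: (07 ⊕ a6) ⊕ 70 = a1 ⊕ 70 = d1
byte 1: (5f ⊕ 45) ⊕ 69 = 1a ⊕ 69 = 73
byte 2: (b4 ⊕ 76) ⊕ 6e = c2 ⊕ 6e = ac
byte 3: (82 ⊕ 2d) ⊕ 67 = af ⊕ 67 = c8
byte 4: (c6 ⊕ 66) ⊕ 20 = a0 ⊕ 20 = 80
byte 5: (91 ⊕ 90) ⊕ 2d = 01 ⊕ 2d = 2c
byte 6: (83 ⊕ 45) ⊕ 63 = c6 ⊕ 63 = a5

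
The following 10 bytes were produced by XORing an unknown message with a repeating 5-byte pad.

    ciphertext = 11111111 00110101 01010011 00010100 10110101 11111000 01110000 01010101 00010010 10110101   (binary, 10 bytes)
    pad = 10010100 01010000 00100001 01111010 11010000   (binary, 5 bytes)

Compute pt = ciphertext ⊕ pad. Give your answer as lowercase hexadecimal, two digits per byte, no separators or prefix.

6b65726e656c20746865

The 5-byte key repeats, so the effective keystream is 94 50 21 7a d0 94 50 21 7a d0.
byte 0: 11111111 ⊕ 10010100 = 01101011
byte 1: 00110101 ⊕ 01010000 = 01100101
byte 2: 01010011 ⊕ 00100001 = 01110010
byte 3: 00010100 ⊕ 01111010 = 01101110
byte 4: 10110101 ⊕ 11010000 = 01100101
byte 5: 11111000 ⊕ 10010100 = 01101100
byte 6: 01110000 ⊕ 01010000 = 00100000
byte 7: 01010101 ⊕ 00100001 = 01110100
byte 8: 00010010 ⊕ 01111010 = 01101000
byte 9: 10110101 ⊕ 11010000 = 01100101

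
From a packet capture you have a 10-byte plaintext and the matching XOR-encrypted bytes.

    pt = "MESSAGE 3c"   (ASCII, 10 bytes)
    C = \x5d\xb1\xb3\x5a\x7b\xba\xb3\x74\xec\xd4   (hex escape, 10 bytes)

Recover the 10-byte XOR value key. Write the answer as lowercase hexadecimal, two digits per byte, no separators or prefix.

10f4e0093afdf654dfb7

Since C = pt ⊕ key, XORing both sides with pt gives key = pt ⊕ C.
4d ^ 5d = 10
45 ^ b1 = f4
53 ^ b3 = e0
53 ^ 5a = 09
41 ^ 7b = 3a
47 ^ ba = fd
45 ^ b3 = f6
20 ^ 74 = 54
33 ^ ec = df
63 ^ d4 = b7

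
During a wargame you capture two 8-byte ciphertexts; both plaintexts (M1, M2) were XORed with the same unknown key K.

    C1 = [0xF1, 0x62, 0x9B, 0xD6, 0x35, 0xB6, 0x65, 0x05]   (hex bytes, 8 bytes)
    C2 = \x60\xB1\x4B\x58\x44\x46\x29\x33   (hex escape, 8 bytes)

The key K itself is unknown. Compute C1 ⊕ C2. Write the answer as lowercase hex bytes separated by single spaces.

91 d3 d0 8e 71 f0 4c 36

C1 ⊕ C2 = (M1 ⊕ K) ⊕ (M2 ⊕ K) = M1 ⊕ M2 — the shared key cancels under XOR.
byte 0: 241 XOR  96 = 145
byte 1:  98 XOR 177 = 211
byte 2: 155 XOR  75 = 208
byte 3: 214 XOR  88 = 142
byte 4:  53 XOR  68 = 113
byte 5: 182 XOR  70 = 240
byte 6: 101 XOR  41 =  76
byte 7:   5 XOR  51 =  54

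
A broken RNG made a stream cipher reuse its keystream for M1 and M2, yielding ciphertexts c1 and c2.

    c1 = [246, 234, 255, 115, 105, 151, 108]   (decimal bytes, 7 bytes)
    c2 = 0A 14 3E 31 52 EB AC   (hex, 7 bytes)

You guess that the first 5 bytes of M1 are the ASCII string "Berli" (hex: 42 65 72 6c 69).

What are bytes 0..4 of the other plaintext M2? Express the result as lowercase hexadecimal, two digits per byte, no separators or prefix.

be9bb32e52

First, c1 ⊕ c2 = (M1 ⊕ K) ⊕ (M2 ⊕ K) = M1 ⊕ M2, so the key drops out. Then M2 = (M1 ⊕ M2) ⊕ M1 over the first 5 bytes.
byte 0: (f6 xor 0a) xor 42 = fc xor 42 = be
byte 1: (ea xor 14) xor 65 = fe xor 65 = 9b
byte 2: (ff xor 3e) xor 72 = c1 xor 72 = b3
byte 3: (73 xor 31) xor 6c = 42 xor 6c = 2e
byte 4: (69 xor 52) xor 69 = 3b xor 69 = 52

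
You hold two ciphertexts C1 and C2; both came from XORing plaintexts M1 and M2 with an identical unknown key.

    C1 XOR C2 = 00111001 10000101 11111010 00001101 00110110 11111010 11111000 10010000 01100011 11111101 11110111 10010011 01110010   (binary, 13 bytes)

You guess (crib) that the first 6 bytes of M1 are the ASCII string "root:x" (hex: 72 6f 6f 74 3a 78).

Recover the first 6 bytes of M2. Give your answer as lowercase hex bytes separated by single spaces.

4b ea 95 79 0c 82

Since C1 ⊕ C2 = M1 ⊕ M2, XORing with the guessed M1 bytes yields the corresponding M2 bytes: M2 = (C1 ⊕ C2) ⊕ M1.
 57 ⊕ 114 =  75
133 ⊕ 111 = 234
250 ⊕ 111 = 149
 13 ⊕ 116 = 121
 54 ⊕  58 =  12
250 ⊕ 120 = 130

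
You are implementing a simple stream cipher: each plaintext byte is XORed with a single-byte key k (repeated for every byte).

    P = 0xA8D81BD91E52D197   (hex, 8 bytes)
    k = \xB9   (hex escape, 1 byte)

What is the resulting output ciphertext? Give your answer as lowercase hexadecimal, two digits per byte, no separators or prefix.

The 1-byte key repeats, so the effective keystream is b9 b9 b9 b9 b9 b9 b9 b9.
byte 0: a8 ^ b9 = 11
byte 1: d8 ^ b9 = 61
byte 2: 1b ^ b9 = a2
byte 3: d9 ^ b9 = 60
byte 4: 1e ^ b9 = a7
byte 5: 52 ^ b9 = eb
byte 6: d1 ^ b9 = 68
byte 7: 97 ^ b9 = 2e

1161a260a7eb682e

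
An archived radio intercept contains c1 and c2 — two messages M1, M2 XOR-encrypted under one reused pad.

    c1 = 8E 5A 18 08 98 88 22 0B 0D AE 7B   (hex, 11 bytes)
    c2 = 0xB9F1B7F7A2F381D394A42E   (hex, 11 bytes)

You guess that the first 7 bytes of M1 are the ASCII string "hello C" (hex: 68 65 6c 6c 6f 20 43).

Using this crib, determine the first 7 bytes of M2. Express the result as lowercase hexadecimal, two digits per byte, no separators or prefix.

First, c1 ⊕ c2 = (M1 ⊕ K) ⊕ (M2 ⊕ K) = M1 ⊕ M2, so the key drops out. Then M2 = (M1 ⊕ M2) ⊕ M1 over the first 7 bytes.
byte 0: (8e XOR b9) XOR 68 = 37 XOR 68 = 5f
byte 1: (5a XOR f1) XOR 65 = ab XOR 65 = ce
byte 2: (18 XOR b7) XOR 6c = af XOR 6c = c3
byte 3: (08 XOR f7) XOR 6c = ff XOR 6c = 93
byte 4: (98 XOR a2) XOR 6f = 3a XOR 6f = 55
byte 5: (88 XOR f3) XOR 20 = 7b XOR 20 = 5b
byte 6: (22 XOR 81) XOR 43 = a3 XOR 43 = e0

5fcec393555be0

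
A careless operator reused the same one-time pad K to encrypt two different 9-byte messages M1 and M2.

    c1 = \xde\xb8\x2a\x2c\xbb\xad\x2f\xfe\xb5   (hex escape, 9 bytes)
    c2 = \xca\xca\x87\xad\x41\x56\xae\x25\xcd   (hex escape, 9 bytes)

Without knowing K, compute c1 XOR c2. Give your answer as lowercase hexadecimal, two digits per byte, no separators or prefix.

1472ad81fafb81db78

c1 ⊕ c2 = (M1 ⊕ K) ⊕ (M2 ⊕ K) = M1 ⊕ M2 — the shared key cancels under XOR.
11011110 XOR 11001010 = 00010100
10111000 XOR 11001010 = 01110010
00101010 XOR 10000111 = 10101101
00101100 XOR 10101101 = 10000001
10111011 XOR 01000001 = 11111010
10101101 XOR 01010110 = 11111011
00101111 XOR 10101110 = 10000001
11111110 XOR 00100101 = 11011011
10110101 XOR 11001101 = 01111000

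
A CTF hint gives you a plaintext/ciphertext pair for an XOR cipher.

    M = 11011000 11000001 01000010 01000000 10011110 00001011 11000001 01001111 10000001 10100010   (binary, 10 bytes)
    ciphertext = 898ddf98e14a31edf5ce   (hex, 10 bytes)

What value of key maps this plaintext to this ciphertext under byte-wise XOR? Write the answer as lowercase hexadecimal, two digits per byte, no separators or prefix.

514c9dd87f41f0a2746c

Since ciphertext = M ⊕ key, XORing both sides with M gives key = M ⊕ ciphertext.
216 xor 137 =  81
193 xor 141 =  76
 66 xor 223 = 157
 64 xor 152 = 216
158 xor 225 = 127
 11 xor  74 =  65
193 xor  49 = 240
 79 xor 237 = 162
129 xor 245 = 116
162 xor 206 = 108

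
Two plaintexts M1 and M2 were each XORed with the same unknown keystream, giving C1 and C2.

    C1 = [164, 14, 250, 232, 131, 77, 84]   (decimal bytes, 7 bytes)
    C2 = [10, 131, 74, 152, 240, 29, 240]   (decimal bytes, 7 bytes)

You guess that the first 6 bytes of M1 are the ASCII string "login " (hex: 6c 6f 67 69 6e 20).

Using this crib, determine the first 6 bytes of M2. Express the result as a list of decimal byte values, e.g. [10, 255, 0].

First, C1 ⊕ C2 = (M1 ⊕ K) ⊕ (M2 ⊕ K) = M1 ⊕ M2, so the key drops out. Then M2 = (M1 ⊕ M2) ⊕ M1 over the first 6 bytes.
byte 0: (a4 ^ 0a) ^ 6c = ae ^ 6c = c2
byte 1: (0e ^ 83) ^ 6f = 8d ^ 6f = e2
byte 2: (fa ^ 4a) ^ 67 = b0 ^ 67 = d7
byte 3: (e8 ^ 98) ^ 69 = 70 ^ 69 = 19
byte 4: (83 ^ f0) ^ 6e = 73 ^ 6e = 1d
byte 5: (4d ^ 1d) ^ 20 = 50 ^ 20 = 70

[194, 226, 215, 25, 29, 112]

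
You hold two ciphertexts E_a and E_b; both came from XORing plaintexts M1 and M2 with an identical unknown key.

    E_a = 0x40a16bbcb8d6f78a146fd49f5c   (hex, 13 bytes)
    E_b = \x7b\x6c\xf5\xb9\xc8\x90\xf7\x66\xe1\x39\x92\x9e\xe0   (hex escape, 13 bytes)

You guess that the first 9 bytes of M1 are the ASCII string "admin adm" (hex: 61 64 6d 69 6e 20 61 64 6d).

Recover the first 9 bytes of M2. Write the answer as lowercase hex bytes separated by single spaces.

5a a9 f3 6c 1e 66 61 88 98

First, E_a ⊕ E_b = (M1 ⊕ K) ⊕ (M2 ⊕ K) = M1 ⊕ M2, so the key drops out. Then M2 = (M1 ⊕ M2) ⊕ M1 over the first 9 bytes.
byte 0: (40 ⊕ 7b) ⊕ 61 = 3b ⊕ 61 = 5a
byte 1: (a1 ⊕ 6c) ⊕ 64 = cd ⊕ 64 = a9
byte 2: (6b ⊕ f5) ⊕ 6d = 9e ⊕ 6d = f3
byte 3: (bc ⊕ b9) ⊕ 69 = 05 ⊕ 69 = 6c
byte 4: (b8 ⊕ c8) ⊕ 6e = 70 ⊕ 6e = 1e
byte 5: (d6 ⊕ 90) ⊕ 20 = 46 ⊕ 20 = 66
byte 6: (f7 ⊕ f7) ⊕ 61 = 00 ⊕ 61 = 61
byte 7: (8a ⊕ 66) ⊕ 64 = ec ⊕ 64 = 88
byte 8: (14 ⊕ e1) ⊕ 6d = f5 ⊕ 6d = 98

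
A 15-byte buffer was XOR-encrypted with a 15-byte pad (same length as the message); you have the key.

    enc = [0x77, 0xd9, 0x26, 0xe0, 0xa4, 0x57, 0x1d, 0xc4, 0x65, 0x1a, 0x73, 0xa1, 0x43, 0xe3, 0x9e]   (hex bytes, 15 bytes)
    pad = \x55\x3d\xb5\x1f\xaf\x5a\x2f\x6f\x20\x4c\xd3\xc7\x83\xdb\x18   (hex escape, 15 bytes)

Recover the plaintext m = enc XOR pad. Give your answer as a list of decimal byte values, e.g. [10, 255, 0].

[34, 228, 147, 255, 11, 13, 50, 171, 69, 86, 160, 102, 192, 56, 134]

XOR is its own inverse, so applying the key byte-wise gives the result directly.
119 XOR  85 =  34
217 XOR  61 = 228
 38 XOR 181 = 147
224 XOR  31 = 255
164 XOR 175 =  11
 87 XOR  90 =  13
 29 XOR  47 =  50
196 XOR 111 = 171
101 XOR  32 =  69
 26 XOR  76 =  86
115 XOR 211 = 160
161 XOR 199 = 102
 67 XOR 131 = 192
227 XOR 219 =  56
158 XOR  24 = 134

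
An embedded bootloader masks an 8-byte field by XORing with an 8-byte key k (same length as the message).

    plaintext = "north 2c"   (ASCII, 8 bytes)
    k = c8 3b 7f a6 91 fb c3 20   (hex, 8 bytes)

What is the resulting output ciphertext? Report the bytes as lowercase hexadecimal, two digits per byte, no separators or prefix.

a6540dd2f9dbf143

XOR is its own inverse, so applying the key byte-wise gives the result directly.
byte 0: 110 xor 200 = 166
byte 1: 111 xor  59 =  84
byte 2: 114 xor 127 =  13
byte 3: 116 xor 166 = 210
byte 4: 104 xor 145 = 249
byte 5:  32 xor 251 = 219
byte 6:  50 xor 195 = 241
byte 7:  99 xor  32 =  67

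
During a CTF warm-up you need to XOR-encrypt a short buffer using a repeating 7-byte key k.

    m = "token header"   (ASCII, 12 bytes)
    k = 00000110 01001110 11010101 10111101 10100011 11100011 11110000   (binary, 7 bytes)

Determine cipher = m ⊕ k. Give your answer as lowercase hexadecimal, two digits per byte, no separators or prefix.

The 7-byte key repeats, so the effective keystream is 06 4e d5 bd a3 e3 f0 06 4e d5 bd a3.
byte 0: 74 XOR 06 = 72
byte 1: 6f XOR 4e = 21
byte 2: 6b XOR d5 = be
byte 3: 65 XOR bd = d8
byte 4: 6e XOR a3 = cd
byte 5: 20 XOR e3 = c3
byte 6: 68 XOR f0 = 98
byte 7: 65 XOR 06 = 63
byte 8: 61 XOR 4e = 2f
byte 9: 64 XOR d5 = b1
byte 10: 65 XOR bd = d8
byte 11: 72 XOR a3 = d1

7221bed8cdc398632fb1d8d1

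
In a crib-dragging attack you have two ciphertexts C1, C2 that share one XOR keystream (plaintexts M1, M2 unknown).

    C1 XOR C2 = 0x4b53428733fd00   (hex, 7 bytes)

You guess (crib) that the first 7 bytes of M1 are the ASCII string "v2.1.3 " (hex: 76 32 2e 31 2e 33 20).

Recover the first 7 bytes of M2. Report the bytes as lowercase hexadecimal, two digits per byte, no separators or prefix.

Since C1 ⊕ C2 = M1 ⊕ M2, XORing with the guessed M1 bytes yields the corresponding M2 bytes: M2 = (C1 ⊕ C2) ⊕ M1.
byte 0:  75 ⊕ 118 =  61
byte 1:  83 ⊕  50 =  97
byte 2:  66 ⊕  46 = 108
byte 3: 135 ⊕  49 = 182
byte 4:  51 ⊕  46 =  29
byte 5: 253 ⊕  51 = 206
byte 6:   0 ⊕  32 =  32

3d616cb61dce20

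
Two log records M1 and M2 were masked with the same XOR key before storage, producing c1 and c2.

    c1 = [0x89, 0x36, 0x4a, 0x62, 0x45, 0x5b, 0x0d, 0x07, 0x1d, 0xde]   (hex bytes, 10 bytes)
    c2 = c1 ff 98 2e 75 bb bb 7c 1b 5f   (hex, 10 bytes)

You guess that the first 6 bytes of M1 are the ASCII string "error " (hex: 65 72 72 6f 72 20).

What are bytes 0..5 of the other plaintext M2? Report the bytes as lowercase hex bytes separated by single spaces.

2d bb a0 23 42 c0

First, c1 ⊕ c2 = (M1 ⊕ K) ⊕ (M2 ⊕ K) = M1 ⊕ M2, so the key drops out. Then M2 = (M1 ⊕ M2) ⊕ M1 over the first 6 bytes.
byte 0: (89 ⊕ c1) ⊕ 65 = 48 ⊕ 65 = 2d
byte 1: (36 ⊕ ff) ⊕ 72 = c9 ⊕ 72 = bb
byte 2: (4a ⊕ 98) ⊕ 72 = d2 ⊕ 72 = a0
byte 3: (62 ⊕ 2e) ⊕ 6f = 4c ⊕ 6f = 23
byte 4: (45 ⊕ 75) ⊕ 72 = 30 ⊕ 72 = 42
byte 5: (5b ⊕ bb) ⊕ 20 = e0 ⊕ 20 = c0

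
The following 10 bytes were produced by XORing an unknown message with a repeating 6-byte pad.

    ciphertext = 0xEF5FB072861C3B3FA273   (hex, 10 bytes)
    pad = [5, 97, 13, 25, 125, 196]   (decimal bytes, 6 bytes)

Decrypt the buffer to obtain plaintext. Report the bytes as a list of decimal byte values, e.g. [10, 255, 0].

[234, 62, 189, 107, 251, 216, 62, 94, 175, 106]

The 6-byte key repeats, so the effective keystream is 05 61 0d 19 7d c4 05 61 0d 19.
byte 0: ef xor 05 = ea
byte 1: 5f xor 61 = 3e
byte 2: b0 xor 0d = bd
byte 3: 72 xor 19 = 6b
byte 4: 86 xor 7d = fb
byte 5: 1c xor c4 = d8
byte 6: 3b xor 05 = 3e
byte 7: 3f xor 61 = 5e
byte 8: a2 xor 0d = af
byte 9: 73 xor 19 = 6a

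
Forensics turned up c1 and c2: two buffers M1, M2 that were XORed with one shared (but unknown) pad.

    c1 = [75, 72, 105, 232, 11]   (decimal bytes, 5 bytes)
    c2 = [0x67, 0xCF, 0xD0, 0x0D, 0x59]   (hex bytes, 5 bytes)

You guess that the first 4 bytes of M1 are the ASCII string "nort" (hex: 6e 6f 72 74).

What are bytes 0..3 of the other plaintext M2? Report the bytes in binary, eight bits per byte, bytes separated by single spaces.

01000010 11101000 11001011 10010001

First, c1 ⊕ c2 = (M1 ⊕ K) ⊕ (M2 ⊕ K) = M1 ⊕ M2, so the key drops out. Then M2 = (M1 ⊕ M2) ⊕ M1 over the first 4 bytes.
byte 0: (4b ^ 67) ^ 6e = 2c ^ 6e = 42
byte 1: (48 ^ cf) ^ 6f = 87 ^ 6f = e8
byte 2: (69 ^ d0) ^ 72 = b9 ^ 72 = cb
byte 3: (e8 ^ 0d) ^ 74 = e5 ^ 74 = 91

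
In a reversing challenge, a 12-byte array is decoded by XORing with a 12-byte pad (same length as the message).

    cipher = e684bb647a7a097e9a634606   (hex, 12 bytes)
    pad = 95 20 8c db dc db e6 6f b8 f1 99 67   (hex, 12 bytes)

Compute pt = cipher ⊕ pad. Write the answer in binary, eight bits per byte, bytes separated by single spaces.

01110011 10100100 00110111 10111111 10100110 10100001 11101111 00010001 00100010 10010010 11011111 01100001

XOR is its own inverse, so applying the key byte-wise gives the result directly.
byte 0: 11100110 ^ 10010101 = 01110011
byte 1: 10000100 ^ 00100000 = 10100100
byte 2: 10111011 ^ 10001100 = 00110111
byte 3: 01100100 ^ 11011011 = 10111111
byte 4: 01111010 ^ 11011100 = 10100110
byte 5: 01111010 ^ 11011011 = 10100001
byte 6: 00001001 ^ 11100110 = 11101111
byte 7: 01111110 ^ 01101111 = 00010001
byte 8: 10011010 ^ 10111000 = 00100010
byte 9: 01100011 ^ 11110001 = 10010010
byte 10: 01000110 ^ 10011001 = 11011111
byte 11: 00000110 ^ 01100111 = 01100001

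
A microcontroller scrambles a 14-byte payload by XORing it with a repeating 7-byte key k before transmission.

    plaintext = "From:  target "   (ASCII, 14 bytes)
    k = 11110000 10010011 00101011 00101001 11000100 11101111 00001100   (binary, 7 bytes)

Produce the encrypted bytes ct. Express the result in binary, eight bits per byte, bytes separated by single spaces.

The 7-byte key repeats, so the effective keystream is f0 93 2b 29 c4 ef 0c f0 93 2b 29 c4 ef 0c.
byte 0: 01000110 ⊕ 11110000 = 10110110
byte 1: 01110010 ⊕ 10010011 = 11100001
byte 2: 01101111 ⊕ 00101011 = 01000100
byte 3: 01101101 ⊕ 00101001 = 01000100
byte 4: 00111010 ⊕ 11000100 = 11111110
byte 5: 00100000 ⊕ 11101111 = 11001111
byte 6: 00100000 ⊕ 00001100 = 00101100
byte 7: 01110100 ⊕ 11110000 = 10000100
byte 8: 01100001 ⊕ 10010011 = 11110010
byte 9: 01110010 ⊕ 00101011 = 01011001
byte 10: 01100111 ⊕ 00101001 = 01001110
byte 11: 01100101 ⊕ 11000100 = 10100001
byte 12: 01110100 ⊕ 11101111 = 10011011
byte 13: 00100000 ⊕ 00001100 = 00101100

10110110 11100001 01000100 01000100 11111110 11001111 00101100 10000100 11110010 01011001 01001110 10100001 10011011 00101100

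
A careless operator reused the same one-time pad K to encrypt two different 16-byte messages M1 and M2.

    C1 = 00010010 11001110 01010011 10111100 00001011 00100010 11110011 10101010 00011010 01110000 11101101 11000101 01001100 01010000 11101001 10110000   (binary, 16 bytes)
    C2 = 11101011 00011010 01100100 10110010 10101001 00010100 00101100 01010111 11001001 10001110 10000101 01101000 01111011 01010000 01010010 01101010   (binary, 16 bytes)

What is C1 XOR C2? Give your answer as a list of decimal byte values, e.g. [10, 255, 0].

C1 ⊕ C2 = (M1 ⊕ K) ⊕ (M2 ⊕ K) = M1 ⊕ M2 — the shared key cancels under XOR.
12 ⊕ eb = f9
ce ⊕ 1a = d4
53 ⊕ 64 = 37
bc ⊕ b2 = 0e
0b ⊕ a9 = a2
22 ⊕ 14 = 36
f3 ⊕ 2c = df
aa ⊕ 57 = fd
1a ⊕ c9 = d3
70 ⊕ 8e = fe
ed ⊕ 85 = 68
c5 ⊕ 68 = ad
4c ⊕ 7b = 37
50 ⊕ 50 = 00
e9 ⊕ 52 = bb
b0 ⊕ 6a = da

[249, 212, 55, 14, 162, 54, 223, 253, 211, 254, 104, 173, 55, 0, 187, 218]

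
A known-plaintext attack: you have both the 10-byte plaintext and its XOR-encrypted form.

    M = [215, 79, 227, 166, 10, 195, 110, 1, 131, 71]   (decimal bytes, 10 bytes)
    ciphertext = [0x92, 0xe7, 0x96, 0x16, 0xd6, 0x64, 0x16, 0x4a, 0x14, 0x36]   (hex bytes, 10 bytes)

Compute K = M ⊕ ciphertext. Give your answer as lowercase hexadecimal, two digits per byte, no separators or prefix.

Since ciphertext = M ⊕ K, XORing both sides with M gives K = M ⊕ ciphertext.
11010111 XOR 10010010 = 01000101
01001111 XOR 11100111 = 10101000
11100011 XOR 10010110 = 01110101
10100110 XOR 00010110 = 10110000
00001010 XOR 11010110 = 11011100
11000011 XOR 01100100 = 10100111
01101110 XOR 00010110 = 01111000
00000001 XOR 01001010 = 01001011
10000011 XOR 00010100 = 10010111
01000111 XOR 00110110 = 01110001

45a875b0dca7784b9771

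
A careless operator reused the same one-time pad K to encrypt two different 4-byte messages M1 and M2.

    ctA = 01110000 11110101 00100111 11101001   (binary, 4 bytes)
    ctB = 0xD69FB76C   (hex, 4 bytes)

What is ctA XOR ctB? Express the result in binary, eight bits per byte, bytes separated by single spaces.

10100110 01101010 10010000 10000101

ctA ⊕ ctB = (M1 ⊕ K) ⊕ (M2 ⊕ K) = M1 ⊕ M2 — the shared key cancels under XOR.
01110000 XOR 11010110 = 10100110
11110101 XOR 10011111 = 01101010
00100111 XOR 10110111 = 10010000
11101001 XOR 01101100 = 10000101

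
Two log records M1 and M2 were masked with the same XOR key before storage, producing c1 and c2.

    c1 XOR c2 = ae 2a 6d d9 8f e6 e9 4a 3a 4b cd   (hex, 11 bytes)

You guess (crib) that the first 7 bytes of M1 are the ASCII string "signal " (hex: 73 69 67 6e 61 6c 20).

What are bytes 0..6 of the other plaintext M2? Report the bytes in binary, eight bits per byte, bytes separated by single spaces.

11011101 01000011 00001010 10110111 11101110 10001010 11001001

Since c1 ⊕ c2 = M1 ⊕ M2, XORing with the guessed M1 bytes yields the corresponding M2 bytes: M2 = (c1 ⊕ c2) ⊕ M1.
byte 0: ae XOR 73 = dd
byte 1: 2a XOR 69 = 43
byte 2: 6d XOR 67 = 0a
byte 3: d9 XOR 6e = b7
byte 4: 8f XOR 61 = ee
byte 5: e6 XOR 6c = 8a
byte 6: e9 XOR 20 = c9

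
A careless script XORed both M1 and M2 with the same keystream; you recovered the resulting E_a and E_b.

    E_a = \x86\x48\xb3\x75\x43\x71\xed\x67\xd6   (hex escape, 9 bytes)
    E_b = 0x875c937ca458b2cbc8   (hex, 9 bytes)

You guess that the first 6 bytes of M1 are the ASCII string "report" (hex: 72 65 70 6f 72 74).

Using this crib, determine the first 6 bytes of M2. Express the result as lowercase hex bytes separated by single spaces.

First, E_a ⊕ E_b = (M1 ⊕ K) ⊕ (M2 ⊕ K) = M1 ⊕ M2, so the key drops out. Then M2 = (M1 ⊕ M2) ⊕ M1 over the first 6 bytes.
byte 0: (86 xor 87) xor 72 = 01 xor 72 = 73
byte 1: (48 xor 5c) xor 65 = 14 xor 65 = 71
byte 2: (b3 xor 93) xor 70 = 20 xor 70 = 50
byte 3: (75 xor 7c) xor 6f = 09 xor 6f = 66
byte 4: (43 xor a4) xor 72 = e7 xor 72 = 95
byte 5: (71 xor 58) xor 74 = 29 xor 74 = 5d

73 71 50 66 95 5d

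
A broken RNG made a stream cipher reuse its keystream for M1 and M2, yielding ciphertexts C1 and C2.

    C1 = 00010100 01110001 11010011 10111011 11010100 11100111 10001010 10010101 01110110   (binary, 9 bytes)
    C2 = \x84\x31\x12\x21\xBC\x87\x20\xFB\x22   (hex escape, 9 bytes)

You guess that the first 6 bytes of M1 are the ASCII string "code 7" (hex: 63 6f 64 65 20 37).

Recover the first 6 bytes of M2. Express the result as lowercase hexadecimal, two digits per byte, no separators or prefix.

f32fa5ff4857

First, C1 ⊕ C2 = (M1 ⊕ K) ⊕ (M2 ⊕ K) = M1 ⊕ M2, so the key drops out. Then M2 = (M1 ⊕ M2) ⊕ M1 over the first 6 bytes.
byte 0: (14 ⊕ 84) ⊕ 63 = 90 ⊕ 63 = f3
byte 1: (71 ⊕ 31) ⊕ 6f = 40 ⊕ 6f = 2f
byte 2: (d3 ⊕ 12) ⊕ 64 = c1 ⊕ 64 = a5
byte 3: (bb ⊕ 21) ⊕ 65 = 9a ⊕ 65 = ff
byte 4: (d4 ⊕ bc) ⊕ 20 = 68 ⊕ 20 = 48
byte 5: (e7 ⊕ 87) ⊕ 37 = 60 ⊕ 37 = 57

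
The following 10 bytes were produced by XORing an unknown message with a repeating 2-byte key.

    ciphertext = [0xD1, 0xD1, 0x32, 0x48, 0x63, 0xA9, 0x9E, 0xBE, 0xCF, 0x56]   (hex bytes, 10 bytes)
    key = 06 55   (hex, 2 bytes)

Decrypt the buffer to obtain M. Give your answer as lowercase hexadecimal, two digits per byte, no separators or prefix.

The 2-byte key repeats, so the effective keystream is 06 55 06 55 06 55 06 55 06 55.
byte 0: 11010001 XOR 00000110 = 11010111
byte 1: 11010001 XOR 01010101 = 10000100
byte 2: 00110010 XOR 00000110 = 00110100
byte 3: 01001000 XOR 01010101 = 00011101
byte 4: 01100011 XOR 00000110 = 01100101
byte 5: 10101001 XOR 01010101 = 11111100
byte 6: 10011110 XOR 00000110 = 10011000
byte 7: 10111110 XOR 01010101 = 11101011
byte 8: 11001111 XOR 00000110 = 11001001
byte 9: 01010110 XOR 01010101 = 00000011

d784341d65fc98ebc903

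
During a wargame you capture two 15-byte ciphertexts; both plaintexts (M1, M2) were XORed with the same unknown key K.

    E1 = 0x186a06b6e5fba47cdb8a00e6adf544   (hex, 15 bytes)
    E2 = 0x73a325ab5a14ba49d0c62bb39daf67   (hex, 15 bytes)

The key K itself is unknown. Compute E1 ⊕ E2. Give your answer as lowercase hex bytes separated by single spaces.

E1 ⊕ E2 = (M1 ⊕ K) ⊕ (M2 ⊕ K) = M1 ⊕ M2 — the shared key cancels under XOR.
18 XOR 73 = 6b
6a XOR a3 = c9
06 XOR 25 = 23
b6 XOR ab = 1d
e5 XOR 5a = bf
fb XOR 14 = ef
a4 XOR ba = 1e
7c XOR 49 = 35
db XOR d0 = 0b
8a XOR c6 = 4c
00 XOR 2b = 2b
e6 XOR b3 = 55
ad XOR 9d = 30
f5 XOR af = 5a
44 XOR 67 = 23

6b c9 23 1d bf ef 1e 35 0b 4c 2b 55 30 5a 23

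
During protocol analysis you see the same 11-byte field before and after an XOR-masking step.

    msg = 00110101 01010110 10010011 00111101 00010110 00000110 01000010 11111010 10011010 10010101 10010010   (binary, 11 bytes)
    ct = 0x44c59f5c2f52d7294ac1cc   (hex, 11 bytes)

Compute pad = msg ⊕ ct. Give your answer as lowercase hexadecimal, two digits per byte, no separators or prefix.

71930c61395495d3d0545e

Since ct = msg ⊕ pad, XORing both sides with msg gives pad = msg ⊕ ct.
35 XOR 44 = 71
56 XOR c5 = 93
93 XOR 9f = 0c
3d XOR 5c = 61
16 XOR 2f = 39
06 XOR 52 = 54
42 XOR d7 = 95
fa XOR 29 = d3
9a XOR 4a = d0
95 XOR c1 = 54
92 XOR cc = 5e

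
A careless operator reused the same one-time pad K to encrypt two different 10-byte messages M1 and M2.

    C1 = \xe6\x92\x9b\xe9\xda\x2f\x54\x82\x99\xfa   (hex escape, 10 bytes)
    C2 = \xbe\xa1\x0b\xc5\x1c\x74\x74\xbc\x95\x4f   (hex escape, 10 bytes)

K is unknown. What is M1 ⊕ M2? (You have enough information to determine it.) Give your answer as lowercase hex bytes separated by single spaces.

C1 ⊕ C2 = (M1 ⊕ K) ⊕ (M2 ⊕ K) = M1 ⊕ M2 — the shared key cancels under XOR.
e6 XOR be = 58
92 XOR a1 = 33
9b XOR 0b = 90
e9 XOR c5 = 2c
da XOR 1c = c6
2f XOR 74 = 5b
54 XOR 74 = 20
82 XOR bc = 3e
99 XOR 95 = 0c
fa XOR 4f = b5

58 33 90 2c c6 5b 20 3e 0c b5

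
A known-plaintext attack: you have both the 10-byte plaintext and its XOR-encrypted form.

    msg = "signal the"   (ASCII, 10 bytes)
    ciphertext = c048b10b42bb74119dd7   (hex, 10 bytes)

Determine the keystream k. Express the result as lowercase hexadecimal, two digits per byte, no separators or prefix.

Since ciphertext = msg ⊕ k, XORing both sides with msg gives k = msg ⊕ ciphertext.
73 XOR c0 = b3
69 XOR 48 = 21
67 XOR b1 = d6
6e XOR 0b = 65
61 XOR 42 = 23
6c XOR bb = d7
20 XOR 74 = 54
74 XOR 11 = 65
68 XOR 9d = f5
65 XOR d7 = b2

b321d66523d75465f5b2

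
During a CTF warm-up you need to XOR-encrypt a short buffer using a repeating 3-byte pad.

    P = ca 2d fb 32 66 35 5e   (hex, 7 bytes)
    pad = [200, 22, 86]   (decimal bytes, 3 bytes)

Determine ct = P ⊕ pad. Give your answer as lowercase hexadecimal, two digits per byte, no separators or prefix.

023badfa706396

The 3-byte key repeats, so the effective keystream is c8 16 56 c8 16 56 c8.
byte 0: 202 xor 200 =   2
byte 1:  45 xor  22 =  59
byte 2: 251 xor  86 = 173
byte 3:  50 xor 200 = 250
byte 4: 102 xor  22 = 112
byte 5:  53 xor  86 =  99
byte 6:  94 xor 200 = 150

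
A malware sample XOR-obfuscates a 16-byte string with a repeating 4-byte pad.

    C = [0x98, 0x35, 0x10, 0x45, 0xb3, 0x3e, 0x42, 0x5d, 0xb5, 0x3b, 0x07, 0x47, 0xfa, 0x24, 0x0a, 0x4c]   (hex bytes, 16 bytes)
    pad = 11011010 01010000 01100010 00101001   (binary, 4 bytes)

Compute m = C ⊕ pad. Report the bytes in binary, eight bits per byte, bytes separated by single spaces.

The 4-byte key repeats, so the effective keystream is da 50 62 29 da 50 62 29 da 50 62 29 da 50 62 29.
byte 0: 98 ⊕ da = 42
byte 1: 35 ⊕ 50 = 65
byte 2: 10 ⊕ 62 = 72
byte 3: 45 ⊕ 29 = 6c
byte 4: b3 ⊕ da = 69
byte 5: 3e ⊕ 50 = 6e
byte 6: 42 ⊕ 62 = 20
byte 7: 5d ⊕ 29 = 74
byte 8: b5 ⊕ da = 6f
byte 9: 3b ⊕ 50 = 6b
byte 10: 07 ⊕ 62 = 65
byte 11: 47 ⊕ 29 = 6e
byte 12: fa ⊕ da = 20
byte 13: 24 ⊕ 50 = 74
byte 14: 0a ⊕ 62 = 68
byte 15: 4c ⊕ 29 = 65

01000010 01100101 01110010 01101100 01101001 01101110 00100000 01110100 01101111 01101011 01100101 01101110 00100000 01110100 01101000 01100101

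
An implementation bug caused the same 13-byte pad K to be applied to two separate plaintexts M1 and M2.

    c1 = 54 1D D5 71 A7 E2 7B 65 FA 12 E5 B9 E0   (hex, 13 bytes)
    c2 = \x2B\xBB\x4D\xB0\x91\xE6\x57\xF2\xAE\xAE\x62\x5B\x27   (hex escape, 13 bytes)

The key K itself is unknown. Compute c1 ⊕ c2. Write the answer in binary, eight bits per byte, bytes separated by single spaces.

c1 ⊕ c2 = (M1 ⊕ K) ⊕ (M2 ⊕ K) = M1 ⊕ M2 — the shared key cancels under XOR.
01010100 ⊕ 00101011 = 01111111
00011101 ⊕ 10111011 = 10100110
11010101 ⊕ 01001101 = 10011000
01110001 ⊕ 10110000 = 11000001
10100111 ⊕ 10010001 = 00110110
11100010 ⊕ 11100110 = 00000100
01111011 ⊕ 01010111 = 00101100
01100101 ⊕ 11110010 = 10010111
11111010 ⊕ 10101110 = 01010100
00010010 ⊕ 10101110 = 10111100
11100101 ⊕ 01100010 = 10000111
10111001 ⊕ 01011011 = 11100010
11100000 ⊕ 00100111 = 11000111

01111111 10100110 10011000 11000001 00110110 00000100 00101100 10010111 01010100 10111100 10000111 11100010 11000111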